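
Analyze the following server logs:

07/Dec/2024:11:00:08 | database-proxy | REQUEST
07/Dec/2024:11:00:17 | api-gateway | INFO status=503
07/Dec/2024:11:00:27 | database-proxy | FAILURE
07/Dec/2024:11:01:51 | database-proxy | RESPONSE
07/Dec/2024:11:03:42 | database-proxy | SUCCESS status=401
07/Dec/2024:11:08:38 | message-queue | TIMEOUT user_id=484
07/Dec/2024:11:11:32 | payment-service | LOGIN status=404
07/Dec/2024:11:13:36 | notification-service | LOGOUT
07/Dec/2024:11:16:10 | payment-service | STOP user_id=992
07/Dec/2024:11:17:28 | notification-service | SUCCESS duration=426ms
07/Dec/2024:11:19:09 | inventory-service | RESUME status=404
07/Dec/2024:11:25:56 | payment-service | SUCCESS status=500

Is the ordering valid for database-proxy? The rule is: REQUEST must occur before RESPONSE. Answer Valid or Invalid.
Valid

To validate ordering:

1. Required order: REQUEST → RESPONSE
2. Rule: REQUEST must occur before RESPONSE
3. Check actual order of events for database-proxy
4. Result: Valid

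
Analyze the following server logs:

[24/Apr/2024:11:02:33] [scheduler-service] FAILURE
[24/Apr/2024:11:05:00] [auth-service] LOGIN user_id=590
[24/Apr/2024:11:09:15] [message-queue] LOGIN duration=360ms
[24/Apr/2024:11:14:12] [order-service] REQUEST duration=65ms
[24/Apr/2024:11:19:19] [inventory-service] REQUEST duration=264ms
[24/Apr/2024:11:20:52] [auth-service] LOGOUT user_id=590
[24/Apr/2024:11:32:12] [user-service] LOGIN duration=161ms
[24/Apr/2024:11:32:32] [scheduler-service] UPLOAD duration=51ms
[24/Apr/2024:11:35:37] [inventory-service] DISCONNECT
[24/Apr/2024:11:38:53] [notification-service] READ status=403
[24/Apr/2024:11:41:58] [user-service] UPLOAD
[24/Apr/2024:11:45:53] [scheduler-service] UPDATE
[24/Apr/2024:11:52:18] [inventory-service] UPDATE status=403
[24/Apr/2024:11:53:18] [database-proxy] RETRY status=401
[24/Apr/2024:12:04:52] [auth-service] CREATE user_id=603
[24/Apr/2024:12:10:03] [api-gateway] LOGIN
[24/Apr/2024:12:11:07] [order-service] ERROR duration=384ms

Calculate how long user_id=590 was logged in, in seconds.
952

To calculate session duration:

1. Find LOGIN event for user_id=590: 24/Apr/2024:11:05:00
2. Find LOGOUT event for user_id=590: 24/Apr/2024:11:20:52
3. Session duration: 24/Apr/2024:11:20:52 - 24/Apr/2024:11:05:00 = 952 seconds (15 minutes)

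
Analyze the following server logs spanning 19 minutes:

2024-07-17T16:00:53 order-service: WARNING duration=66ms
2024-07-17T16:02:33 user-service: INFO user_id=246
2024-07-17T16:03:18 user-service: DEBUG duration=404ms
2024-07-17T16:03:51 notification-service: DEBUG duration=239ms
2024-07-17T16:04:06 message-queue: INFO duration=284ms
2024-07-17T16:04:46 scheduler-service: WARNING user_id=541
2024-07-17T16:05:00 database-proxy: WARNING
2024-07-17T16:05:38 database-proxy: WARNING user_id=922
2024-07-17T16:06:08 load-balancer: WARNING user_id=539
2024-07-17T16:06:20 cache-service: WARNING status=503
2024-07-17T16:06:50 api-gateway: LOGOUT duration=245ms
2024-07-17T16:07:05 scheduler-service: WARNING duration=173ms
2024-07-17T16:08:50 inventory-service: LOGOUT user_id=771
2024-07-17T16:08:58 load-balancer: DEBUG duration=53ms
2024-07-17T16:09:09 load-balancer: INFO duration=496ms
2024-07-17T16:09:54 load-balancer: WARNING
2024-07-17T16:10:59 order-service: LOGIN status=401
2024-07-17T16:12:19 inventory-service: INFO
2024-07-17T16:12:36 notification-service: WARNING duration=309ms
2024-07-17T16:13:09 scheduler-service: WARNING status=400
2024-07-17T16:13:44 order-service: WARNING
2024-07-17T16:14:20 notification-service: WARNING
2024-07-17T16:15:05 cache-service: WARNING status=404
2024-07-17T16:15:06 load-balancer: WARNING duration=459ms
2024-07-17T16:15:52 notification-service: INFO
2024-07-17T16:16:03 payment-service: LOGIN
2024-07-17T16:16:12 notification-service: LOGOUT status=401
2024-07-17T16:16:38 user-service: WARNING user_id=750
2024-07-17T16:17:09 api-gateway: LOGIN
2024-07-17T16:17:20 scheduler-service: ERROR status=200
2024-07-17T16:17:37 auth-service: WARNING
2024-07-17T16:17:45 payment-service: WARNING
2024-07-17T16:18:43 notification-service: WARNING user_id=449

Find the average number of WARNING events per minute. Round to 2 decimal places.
0.95

To calculate the rate:

1. Count total WARNING events: 18
2. Total time period: 19 minutes
3. Rate = 18 / 19 = 0.95 events per minute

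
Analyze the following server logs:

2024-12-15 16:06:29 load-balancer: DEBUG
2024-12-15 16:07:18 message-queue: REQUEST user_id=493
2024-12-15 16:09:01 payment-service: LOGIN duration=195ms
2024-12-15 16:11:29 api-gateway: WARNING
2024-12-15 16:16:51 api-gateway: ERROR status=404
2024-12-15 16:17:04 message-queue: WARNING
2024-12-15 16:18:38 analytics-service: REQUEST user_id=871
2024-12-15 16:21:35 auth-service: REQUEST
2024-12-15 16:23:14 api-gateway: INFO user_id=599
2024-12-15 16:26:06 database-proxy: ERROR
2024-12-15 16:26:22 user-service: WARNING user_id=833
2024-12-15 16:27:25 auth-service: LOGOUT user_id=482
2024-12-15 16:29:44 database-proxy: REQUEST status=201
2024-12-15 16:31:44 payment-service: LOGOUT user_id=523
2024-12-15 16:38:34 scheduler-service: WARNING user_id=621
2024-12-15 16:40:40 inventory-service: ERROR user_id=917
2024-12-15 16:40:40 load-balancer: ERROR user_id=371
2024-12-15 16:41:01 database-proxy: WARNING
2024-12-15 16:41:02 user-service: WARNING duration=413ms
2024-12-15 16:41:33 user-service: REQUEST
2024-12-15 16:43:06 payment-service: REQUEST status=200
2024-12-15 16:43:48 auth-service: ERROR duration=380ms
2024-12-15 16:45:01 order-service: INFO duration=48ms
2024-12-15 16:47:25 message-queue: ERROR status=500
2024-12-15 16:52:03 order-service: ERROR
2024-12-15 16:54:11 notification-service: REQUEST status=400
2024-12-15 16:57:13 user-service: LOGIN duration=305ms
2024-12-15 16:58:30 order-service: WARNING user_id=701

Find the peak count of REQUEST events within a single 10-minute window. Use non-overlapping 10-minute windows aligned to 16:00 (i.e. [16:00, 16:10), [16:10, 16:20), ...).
2

To find the burst window:

1. Divide the log period into non-overlapping 10-minute windows starting at 16:00
2. Count REQUEST events in each window
3. Find the window with maximum count
4. Maximum events in a window: 2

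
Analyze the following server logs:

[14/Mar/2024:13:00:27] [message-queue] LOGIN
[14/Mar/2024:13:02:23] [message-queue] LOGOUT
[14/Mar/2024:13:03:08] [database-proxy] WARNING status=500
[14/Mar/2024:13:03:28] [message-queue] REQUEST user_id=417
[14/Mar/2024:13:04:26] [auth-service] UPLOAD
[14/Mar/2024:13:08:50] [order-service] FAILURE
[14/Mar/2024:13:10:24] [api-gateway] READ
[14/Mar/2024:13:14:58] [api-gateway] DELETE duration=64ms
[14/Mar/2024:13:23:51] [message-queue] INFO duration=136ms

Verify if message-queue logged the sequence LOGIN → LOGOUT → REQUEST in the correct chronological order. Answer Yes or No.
Yes

To verify sequence order:

1. Find all events in sequence LOGIN → LOGOUT → REQUEST for message-queue
2. Extract their timestamps
3. Check if timestamps are in ascending order
4. Result: Yes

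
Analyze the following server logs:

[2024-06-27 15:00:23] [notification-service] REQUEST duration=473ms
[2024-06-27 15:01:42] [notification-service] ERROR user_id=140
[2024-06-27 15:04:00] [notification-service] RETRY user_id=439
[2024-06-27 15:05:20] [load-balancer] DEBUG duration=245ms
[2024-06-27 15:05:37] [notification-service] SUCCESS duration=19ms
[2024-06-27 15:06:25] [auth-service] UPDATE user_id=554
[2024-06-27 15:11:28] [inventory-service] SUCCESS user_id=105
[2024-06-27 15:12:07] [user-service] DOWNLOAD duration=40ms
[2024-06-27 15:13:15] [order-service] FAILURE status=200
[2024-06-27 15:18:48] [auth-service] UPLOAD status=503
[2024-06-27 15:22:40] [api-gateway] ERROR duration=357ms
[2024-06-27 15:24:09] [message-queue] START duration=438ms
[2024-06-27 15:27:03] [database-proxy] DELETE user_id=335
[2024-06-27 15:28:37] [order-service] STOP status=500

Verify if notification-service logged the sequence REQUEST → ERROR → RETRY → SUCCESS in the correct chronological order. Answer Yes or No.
Yes

To verify sequence order:

1. Find all events in sequence REQUEST → ERROR → RETRY → SUCCESS for notification-service
2. Extract their timestamps
3. Check if timestamps are in ascending order
4. Result: Yes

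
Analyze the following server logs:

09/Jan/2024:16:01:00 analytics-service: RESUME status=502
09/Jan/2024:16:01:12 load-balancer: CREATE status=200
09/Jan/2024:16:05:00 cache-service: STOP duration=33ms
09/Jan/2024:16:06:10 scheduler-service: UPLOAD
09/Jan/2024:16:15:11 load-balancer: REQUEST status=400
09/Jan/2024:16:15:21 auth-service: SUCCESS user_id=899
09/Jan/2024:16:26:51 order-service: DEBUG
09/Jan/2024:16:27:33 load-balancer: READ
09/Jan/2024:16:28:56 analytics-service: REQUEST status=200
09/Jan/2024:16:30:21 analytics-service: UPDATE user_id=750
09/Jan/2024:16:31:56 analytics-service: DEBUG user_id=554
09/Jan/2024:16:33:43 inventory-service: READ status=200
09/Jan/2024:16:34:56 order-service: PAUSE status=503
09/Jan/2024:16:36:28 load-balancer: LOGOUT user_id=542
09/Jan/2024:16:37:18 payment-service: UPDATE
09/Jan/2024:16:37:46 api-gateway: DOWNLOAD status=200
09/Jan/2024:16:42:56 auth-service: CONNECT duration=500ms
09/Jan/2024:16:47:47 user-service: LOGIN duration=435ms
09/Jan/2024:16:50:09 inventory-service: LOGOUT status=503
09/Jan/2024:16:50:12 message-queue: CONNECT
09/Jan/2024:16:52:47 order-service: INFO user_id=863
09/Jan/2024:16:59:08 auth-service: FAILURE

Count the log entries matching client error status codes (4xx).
1

To find matching entries:

1. Pattern to match: client error status codes (4xx)
2. Scan each log entry for the pattern
3. Count matches: 1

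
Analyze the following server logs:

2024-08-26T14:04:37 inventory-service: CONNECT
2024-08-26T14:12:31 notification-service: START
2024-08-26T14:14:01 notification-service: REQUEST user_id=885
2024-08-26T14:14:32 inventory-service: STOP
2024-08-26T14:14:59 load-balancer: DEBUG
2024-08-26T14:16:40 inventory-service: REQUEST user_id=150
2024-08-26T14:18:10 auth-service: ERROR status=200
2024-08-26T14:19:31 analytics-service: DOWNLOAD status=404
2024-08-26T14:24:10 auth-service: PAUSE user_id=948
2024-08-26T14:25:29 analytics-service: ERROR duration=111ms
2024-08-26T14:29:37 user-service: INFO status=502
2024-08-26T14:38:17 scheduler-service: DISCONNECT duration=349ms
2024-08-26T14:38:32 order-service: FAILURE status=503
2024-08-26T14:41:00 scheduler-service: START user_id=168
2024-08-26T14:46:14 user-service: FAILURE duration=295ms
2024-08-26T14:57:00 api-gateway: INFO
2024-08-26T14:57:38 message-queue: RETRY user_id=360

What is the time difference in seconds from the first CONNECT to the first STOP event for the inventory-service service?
595

To find the time between events:

1. Locate the first CONNECT event for inventory-service: 2024-08-26T14:04:37
2. Locate the first STOP event for inventory-service: 2024-08-26T14:14:32
3. Calculate the difference: 2024-08-26T14:14:32 - 2024-08-26T14:04:37 = 595 seconds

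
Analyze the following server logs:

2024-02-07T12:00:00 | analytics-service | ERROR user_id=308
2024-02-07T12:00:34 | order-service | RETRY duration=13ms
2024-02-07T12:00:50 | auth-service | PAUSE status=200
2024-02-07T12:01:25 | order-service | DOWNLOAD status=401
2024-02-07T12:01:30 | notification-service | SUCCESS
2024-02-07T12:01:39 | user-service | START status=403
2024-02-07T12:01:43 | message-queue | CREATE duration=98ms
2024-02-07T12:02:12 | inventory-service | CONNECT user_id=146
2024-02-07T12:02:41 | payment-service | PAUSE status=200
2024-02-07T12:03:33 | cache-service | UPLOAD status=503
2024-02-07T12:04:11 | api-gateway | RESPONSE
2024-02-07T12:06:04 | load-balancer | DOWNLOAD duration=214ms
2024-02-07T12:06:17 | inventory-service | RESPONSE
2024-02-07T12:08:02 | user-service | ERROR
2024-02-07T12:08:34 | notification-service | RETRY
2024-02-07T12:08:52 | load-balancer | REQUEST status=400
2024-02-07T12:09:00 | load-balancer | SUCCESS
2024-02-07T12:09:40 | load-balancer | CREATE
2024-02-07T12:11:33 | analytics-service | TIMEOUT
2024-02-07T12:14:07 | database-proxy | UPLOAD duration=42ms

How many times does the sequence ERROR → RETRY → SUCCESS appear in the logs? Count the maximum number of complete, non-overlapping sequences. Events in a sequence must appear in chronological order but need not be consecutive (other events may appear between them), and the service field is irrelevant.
2

To count sequences:

1. Look for pattern: ERROR → RETRY → SUCCESS
2. Greedily scan the log in chronological order, matching each sequence element in turn (ignoring service)
3. Each time the full pattern completes, increment the count and restart matching from the next event
4. Complete non-overlapping sequences found: 2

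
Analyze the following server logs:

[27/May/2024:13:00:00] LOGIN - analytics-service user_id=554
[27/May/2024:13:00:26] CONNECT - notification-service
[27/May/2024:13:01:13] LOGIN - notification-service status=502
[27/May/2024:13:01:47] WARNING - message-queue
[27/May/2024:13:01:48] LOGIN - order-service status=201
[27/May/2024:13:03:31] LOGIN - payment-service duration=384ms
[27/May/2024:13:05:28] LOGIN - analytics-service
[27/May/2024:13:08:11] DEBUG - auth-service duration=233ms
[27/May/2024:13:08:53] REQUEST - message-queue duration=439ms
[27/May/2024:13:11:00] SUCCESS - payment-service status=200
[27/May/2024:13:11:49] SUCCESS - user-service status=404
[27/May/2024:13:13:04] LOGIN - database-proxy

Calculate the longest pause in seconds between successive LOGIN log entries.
456

To find the longest gap:

1. Extract all LOGIN events in chronological order
2. Calculate time differences between consecutive events
3. Find the maximum difference
4. Longest gap: 456 seconds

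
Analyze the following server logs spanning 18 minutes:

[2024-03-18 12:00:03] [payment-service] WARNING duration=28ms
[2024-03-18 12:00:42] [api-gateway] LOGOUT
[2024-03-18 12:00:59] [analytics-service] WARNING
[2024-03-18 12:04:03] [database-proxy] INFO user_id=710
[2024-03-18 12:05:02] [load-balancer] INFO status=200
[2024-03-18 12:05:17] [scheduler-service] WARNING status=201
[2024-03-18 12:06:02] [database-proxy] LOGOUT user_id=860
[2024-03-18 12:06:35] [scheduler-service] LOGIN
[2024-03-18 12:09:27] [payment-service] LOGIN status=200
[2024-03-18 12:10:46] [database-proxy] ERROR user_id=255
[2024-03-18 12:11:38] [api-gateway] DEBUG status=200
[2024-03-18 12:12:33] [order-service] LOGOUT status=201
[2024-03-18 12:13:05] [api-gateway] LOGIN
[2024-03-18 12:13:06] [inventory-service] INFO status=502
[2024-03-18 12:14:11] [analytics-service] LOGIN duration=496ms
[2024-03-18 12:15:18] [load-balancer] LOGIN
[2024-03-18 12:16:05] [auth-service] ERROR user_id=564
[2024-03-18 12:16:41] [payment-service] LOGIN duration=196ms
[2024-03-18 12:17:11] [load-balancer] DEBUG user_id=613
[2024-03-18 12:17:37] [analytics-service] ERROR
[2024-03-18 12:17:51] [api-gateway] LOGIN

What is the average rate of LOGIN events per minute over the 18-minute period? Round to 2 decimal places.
0.39

To calculate the rate:

1. Count total LOGIN events: 7
2. Total time period: 18 minutes
3. Rate = 7 / 18 = 0.39 events per minute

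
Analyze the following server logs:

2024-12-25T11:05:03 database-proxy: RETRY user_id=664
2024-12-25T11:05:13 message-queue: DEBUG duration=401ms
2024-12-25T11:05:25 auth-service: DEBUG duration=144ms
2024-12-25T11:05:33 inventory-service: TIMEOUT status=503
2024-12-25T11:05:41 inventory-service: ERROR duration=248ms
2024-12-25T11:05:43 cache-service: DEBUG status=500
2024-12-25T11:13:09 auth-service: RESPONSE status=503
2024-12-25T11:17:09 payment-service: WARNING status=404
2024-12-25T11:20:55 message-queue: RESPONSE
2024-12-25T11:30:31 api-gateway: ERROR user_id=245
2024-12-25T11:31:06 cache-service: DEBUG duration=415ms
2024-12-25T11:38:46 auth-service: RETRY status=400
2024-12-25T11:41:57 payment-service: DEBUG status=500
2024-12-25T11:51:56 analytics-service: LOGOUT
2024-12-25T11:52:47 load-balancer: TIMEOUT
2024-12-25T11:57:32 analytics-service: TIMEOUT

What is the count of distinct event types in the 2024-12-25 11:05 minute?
4

To count unique event types:

1. Filter events in the minute starting at 2024-12-25 11:05
2. Extract event types from matching entries
3. Count unique types: 4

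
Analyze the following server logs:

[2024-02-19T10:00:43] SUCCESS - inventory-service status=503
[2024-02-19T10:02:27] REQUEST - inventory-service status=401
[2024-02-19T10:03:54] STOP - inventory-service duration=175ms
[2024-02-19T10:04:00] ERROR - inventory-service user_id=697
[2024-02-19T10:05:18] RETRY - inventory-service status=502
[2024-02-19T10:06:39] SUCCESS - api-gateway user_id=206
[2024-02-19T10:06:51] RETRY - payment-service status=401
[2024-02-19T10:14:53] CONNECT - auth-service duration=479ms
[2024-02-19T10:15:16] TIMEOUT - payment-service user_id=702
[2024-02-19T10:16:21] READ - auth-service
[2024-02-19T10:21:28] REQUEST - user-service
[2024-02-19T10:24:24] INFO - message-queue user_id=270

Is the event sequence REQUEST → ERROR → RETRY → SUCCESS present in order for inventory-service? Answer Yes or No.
No

To verify sequence order:

1. Find all events in sequence REQUEST → ERROR → RETRY → SUCCESS for inventory-service
2. Extract their timestamps
3. Check if timestamps are in ascending order
4. Result: No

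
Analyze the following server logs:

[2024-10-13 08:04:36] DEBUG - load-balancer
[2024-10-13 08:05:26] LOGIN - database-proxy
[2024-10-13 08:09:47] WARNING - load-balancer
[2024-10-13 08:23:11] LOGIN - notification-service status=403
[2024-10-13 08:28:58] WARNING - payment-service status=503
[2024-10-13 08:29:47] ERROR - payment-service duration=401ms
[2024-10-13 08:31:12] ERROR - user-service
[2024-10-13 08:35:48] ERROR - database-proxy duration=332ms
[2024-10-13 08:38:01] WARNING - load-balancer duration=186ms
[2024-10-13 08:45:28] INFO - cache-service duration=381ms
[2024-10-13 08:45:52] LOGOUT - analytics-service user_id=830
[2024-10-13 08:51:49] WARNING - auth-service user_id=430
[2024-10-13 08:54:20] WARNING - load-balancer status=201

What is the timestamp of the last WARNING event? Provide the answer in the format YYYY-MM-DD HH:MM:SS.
2024-10-13 08:54:20

To find the last event:

1. Filter for all WARNING events
2. Sort by timestamp
3. Select the last one
4. Timestamp: 2024-10-13 08:54:20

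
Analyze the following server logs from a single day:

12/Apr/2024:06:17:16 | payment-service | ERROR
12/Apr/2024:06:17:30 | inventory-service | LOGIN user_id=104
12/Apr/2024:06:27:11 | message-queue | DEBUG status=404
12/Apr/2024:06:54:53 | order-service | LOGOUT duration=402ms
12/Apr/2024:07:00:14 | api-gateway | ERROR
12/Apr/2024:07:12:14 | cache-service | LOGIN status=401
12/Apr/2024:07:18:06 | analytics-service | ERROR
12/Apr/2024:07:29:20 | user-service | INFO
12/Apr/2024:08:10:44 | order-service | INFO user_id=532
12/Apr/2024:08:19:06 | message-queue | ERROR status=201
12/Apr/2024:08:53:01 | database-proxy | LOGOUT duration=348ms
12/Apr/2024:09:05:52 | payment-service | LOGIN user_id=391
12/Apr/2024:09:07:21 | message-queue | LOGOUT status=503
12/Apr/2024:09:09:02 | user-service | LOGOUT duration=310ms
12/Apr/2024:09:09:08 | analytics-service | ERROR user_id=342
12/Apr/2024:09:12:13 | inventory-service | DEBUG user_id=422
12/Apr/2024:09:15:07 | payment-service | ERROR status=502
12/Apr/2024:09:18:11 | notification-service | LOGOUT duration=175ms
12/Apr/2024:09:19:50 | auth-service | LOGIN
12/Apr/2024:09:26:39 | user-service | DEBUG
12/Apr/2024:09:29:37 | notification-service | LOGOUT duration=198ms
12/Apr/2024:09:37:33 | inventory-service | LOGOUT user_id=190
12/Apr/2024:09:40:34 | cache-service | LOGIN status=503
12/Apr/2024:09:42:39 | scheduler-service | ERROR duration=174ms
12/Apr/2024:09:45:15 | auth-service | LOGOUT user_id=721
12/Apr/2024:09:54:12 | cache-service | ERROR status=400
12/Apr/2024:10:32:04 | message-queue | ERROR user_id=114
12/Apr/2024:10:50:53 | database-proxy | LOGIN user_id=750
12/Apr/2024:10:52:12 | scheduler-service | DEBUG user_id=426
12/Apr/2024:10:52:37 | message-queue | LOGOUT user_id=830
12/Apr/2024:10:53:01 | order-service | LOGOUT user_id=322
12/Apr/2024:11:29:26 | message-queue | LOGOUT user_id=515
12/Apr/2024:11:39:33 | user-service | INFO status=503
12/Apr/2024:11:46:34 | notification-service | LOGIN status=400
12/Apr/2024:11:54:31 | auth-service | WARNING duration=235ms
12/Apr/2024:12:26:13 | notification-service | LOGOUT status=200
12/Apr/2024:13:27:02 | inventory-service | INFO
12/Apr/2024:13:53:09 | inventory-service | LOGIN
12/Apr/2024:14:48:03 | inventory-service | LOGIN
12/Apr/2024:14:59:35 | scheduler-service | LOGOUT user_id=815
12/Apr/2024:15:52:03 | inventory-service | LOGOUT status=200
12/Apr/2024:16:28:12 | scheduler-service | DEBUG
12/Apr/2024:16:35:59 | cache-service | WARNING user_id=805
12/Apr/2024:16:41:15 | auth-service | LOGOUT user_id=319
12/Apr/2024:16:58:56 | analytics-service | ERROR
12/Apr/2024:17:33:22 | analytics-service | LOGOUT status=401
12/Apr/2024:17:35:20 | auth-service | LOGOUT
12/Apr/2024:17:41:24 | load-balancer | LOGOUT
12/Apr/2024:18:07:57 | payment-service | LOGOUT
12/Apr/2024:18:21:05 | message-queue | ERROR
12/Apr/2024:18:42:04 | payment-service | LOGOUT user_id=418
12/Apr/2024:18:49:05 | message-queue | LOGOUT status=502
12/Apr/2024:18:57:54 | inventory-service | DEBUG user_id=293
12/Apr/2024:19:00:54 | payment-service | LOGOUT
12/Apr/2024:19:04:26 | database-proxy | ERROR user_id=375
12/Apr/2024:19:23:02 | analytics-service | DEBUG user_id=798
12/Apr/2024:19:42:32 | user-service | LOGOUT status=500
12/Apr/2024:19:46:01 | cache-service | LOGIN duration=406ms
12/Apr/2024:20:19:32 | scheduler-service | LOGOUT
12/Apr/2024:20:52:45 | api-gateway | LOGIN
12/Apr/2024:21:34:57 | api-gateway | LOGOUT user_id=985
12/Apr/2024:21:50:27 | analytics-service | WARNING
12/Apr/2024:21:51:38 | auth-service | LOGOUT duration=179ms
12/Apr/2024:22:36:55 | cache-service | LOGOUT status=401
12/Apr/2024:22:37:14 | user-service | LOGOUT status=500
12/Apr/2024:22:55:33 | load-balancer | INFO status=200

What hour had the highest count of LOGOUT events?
9

To find the peak hour:

1. Group all LOGOUT events by hour
2. Count events in each hour
3. Find hour with maximum count
4. Peak hour: 9 (with 6 events)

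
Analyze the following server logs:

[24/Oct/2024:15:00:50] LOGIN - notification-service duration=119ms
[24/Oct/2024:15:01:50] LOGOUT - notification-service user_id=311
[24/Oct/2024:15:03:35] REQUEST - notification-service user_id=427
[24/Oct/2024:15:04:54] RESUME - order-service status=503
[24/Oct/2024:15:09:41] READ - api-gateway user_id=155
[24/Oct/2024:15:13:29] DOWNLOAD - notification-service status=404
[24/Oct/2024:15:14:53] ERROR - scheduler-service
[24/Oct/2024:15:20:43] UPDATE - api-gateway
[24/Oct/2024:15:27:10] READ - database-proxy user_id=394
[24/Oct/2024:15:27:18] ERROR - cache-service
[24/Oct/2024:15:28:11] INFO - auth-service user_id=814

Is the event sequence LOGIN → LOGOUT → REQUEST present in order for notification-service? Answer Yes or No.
Yes

To verify sequence order:

1. Find all events in sequence LOGIN → LOGOUT → REQUEST for notification-service
2. Extract their timestamps
3. Check if timestamps are in ascending order
4. Result: Yes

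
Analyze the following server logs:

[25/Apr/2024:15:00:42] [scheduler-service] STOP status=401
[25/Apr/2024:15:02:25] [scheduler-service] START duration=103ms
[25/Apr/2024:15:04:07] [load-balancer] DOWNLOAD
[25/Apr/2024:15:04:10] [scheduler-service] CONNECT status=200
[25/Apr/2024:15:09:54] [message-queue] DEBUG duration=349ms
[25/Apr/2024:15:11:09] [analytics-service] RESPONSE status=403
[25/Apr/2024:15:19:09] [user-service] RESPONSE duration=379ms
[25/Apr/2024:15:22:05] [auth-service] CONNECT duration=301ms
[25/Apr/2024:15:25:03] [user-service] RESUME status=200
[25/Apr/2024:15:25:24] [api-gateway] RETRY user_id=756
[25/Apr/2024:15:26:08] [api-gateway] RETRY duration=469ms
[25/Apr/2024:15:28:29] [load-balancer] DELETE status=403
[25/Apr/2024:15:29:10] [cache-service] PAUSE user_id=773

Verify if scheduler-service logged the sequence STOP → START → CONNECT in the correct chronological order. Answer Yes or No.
Yes

To verify sequence order:

1. Find all events in sequence STOP → START → CONNECT for scheduler-service
2. Extract their timestamps
3. Check if timestamps are in ascending order
4. Result: Yes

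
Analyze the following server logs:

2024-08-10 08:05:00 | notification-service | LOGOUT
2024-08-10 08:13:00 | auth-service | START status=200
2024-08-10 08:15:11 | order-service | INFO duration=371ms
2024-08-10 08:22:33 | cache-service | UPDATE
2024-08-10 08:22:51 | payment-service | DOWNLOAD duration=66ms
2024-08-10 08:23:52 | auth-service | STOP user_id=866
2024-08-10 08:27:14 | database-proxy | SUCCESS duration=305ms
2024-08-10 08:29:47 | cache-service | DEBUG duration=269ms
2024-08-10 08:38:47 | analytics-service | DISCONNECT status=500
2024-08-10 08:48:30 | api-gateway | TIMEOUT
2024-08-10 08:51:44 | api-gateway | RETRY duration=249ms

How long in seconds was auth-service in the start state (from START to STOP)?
652

To calculate state duration:

1. Find START event for auth-service: 2024-08-10 08:13:00
2. Find STOP event for auth-service: 2024-08-10 08:23:52
3. Calculate duration: 2024-08-10 08:23:52 - 2024-08-10 08:13:00 = 652 seconds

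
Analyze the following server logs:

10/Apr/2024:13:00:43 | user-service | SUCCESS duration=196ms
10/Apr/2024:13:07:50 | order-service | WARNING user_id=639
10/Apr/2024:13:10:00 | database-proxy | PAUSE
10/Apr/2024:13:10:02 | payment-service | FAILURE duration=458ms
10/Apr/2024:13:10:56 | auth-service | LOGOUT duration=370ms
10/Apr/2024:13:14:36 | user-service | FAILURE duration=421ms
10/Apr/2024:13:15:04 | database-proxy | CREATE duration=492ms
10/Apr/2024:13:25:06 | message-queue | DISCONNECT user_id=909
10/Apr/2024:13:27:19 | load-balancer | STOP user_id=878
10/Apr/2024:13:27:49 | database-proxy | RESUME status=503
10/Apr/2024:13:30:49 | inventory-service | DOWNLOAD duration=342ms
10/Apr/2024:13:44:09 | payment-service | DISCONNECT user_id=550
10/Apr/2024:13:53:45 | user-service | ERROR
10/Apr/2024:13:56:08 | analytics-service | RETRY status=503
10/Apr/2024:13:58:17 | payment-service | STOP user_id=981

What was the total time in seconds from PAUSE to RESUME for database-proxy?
1069

To calculate state duration:

1. Find PAUSE event for database-proxy: 10/Apr/2024:13:10:00
2. Find RESUME event for database-proxy: 10/Apr/2024:13:27:49
3. Calculate duration: 10/Apr/2024:13:27:49 - 10/Apr/2024:13:10:00 = 1069 seconds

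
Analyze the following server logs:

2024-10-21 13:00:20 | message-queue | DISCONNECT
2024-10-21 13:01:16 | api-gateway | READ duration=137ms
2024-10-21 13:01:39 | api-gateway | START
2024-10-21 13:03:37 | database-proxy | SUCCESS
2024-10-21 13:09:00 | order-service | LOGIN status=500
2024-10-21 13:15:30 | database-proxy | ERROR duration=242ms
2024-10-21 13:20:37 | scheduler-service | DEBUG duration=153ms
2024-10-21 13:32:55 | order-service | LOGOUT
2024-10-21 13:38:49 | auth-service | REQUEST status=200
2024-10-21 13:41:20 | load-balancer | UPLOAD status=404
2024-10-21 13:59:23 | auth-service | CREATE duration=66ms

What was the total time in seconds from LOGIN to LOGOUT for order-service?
1435

To calculate state duration:

1. Find LOGIN event for order-service: 2024-10-21 13:09:00
2. Find LOGOUT event for order-service: 2024-10-21 13:32:55
3. Calculate duration: 2024-10-21 13:32:55 - 2024-10-21 13:09:00 = 1435 seconds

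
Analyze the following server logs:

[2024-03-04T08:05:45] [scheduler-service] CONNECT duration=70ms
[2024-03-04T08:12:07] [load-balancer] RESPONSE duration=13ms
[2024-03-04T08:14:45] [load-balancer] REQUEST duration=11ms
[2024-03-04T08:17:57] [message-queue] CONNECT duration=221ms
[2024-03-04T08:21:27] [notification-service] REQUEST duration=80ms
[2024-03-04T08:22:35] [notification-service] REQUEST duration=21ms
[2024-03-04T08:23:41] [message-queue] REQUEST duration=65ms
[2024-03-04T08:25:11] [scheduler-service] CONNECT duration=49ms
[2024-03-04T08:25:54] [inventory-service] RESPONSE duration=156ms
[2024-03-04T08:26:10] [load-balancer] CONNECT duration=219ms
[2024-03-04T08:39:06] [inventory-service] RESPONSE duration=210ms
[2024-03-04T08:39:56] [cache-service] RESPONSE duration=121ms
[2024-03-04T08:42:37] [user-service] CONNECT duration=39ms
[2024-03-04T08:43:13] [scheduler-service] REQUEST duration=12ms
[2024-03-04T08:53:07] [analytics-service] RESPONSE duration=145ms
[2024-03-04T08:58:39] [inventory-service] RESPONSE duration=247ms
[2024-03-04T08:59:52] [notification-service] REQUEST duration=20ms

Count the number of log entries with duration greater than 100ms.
7

To count timeouts:

1. Threshold: 100ms
2. Extract duration from each log entry
3. Count entries where duration > 100
4. Timeout count: 7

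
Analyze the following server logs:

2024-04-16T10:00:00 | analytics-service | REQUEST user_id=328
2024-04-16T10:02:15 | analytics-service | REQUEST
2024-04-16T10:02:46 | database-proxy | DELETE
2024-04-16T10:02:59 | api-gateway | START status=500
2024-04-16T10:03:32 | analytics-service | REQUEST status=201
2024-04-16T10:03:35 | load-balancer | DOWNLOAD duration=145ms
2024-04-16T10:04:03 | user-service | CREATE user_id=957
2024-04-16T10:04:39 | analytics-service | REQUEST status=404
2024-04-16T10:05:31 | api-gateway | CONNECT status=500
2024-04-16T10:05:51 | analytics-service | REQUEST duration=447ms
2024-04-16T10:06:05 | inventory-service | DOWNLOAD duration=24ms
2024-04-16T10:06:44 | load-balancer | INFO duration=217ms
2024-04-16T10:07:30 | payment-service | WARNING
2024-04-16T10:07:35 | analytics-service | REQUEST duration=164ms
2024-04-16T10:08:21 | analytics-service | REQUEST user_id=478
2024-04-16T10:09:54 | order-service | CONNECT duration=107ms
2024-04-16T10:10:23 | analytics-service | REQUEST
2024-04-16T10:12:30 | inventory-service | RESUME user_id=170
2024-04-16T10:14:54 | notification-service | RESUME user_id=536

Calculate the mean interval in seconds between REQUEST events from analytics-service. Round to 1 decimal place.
89.0

To calculate average interval:

1. Find all REQUEST events for analytics-service in order
2. Calculate time gaps between consecutive events
3. Compute mean of gaps: 623 / 7 = 89.0 seconds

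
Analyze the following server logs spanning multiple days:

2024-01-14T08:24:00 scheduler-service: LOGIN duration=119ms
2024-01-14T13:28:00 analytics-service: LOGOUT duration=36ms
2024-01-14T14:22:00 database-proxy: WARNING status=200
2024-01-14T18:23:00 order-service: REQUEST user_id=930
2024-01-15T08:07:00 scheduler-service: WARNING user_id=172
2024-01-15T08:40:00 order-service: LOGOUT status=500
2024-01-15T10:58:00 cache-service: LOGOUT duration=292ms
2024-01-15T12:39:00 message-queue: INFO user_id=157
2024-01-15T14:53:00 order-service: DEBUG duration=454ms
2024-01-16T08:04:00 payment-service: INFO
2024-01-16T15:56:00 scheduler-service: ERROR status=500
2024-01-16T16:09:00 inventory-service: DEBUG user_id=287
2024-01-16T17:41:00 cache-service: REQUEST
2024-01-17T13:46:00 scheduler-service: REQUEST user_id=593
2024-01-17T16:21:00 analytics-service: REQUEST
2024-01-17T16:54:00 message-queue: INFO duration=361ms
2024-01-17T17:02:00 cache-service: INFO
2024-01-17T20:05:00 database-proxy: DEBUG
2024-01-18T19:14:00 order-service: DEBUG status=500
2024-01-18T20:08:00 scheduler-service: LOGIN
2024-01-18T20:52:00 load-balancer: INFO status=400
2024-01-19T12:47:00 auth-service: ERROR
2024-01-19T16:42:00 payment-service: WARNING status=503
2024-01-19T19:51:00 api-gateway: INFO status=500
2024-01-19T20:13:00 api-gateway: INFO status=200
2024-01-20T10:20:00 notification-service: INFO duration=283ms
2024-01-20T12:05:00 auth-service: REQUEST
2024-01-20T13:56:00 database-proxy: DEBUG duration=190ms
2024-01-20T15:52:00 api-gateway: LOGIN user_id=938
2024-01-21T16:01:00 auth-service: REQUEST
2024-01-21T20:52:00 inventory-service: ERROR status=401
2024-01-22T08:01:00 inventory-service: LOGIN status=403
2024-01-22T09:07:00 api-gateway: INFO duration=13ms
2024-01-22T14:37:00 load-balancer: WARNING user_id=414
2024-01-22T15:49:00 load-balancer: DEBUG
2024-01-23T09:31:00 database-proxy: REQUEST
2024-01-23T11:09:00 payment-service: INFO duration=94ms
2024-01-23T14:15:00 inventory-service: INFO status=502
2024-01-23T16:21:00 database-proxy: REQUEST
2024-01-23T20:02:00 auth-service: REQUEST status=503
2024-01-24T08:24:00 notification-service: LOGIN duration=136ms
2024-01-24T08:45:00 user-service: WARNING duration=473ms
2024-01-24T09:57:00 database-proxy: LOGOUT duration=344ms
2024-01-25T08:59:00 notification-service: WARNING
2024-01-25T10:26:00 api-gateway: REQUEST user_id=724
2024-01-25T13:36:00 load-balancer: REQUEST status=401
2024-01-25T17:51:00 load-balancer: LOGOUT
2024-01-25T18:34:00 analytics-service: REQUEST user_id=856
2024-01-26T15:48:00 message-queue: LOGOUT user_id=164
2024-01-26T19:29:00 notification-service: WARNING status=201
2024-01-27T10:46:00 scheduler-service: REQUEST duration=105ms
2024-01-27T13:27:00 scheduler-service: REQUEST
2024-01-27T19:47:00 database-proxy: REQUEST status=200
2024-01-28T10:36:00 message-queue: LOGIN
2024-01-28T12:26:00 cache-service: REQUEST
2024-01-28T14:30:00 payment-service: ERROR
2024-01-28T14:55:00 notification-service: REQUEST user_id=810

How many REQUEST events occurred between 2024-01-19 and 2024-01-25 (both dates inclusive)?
8

To filter by date range:

1. Date range: 2024-01-19 through 2024-01-25, both dates inclusive
2. Filter for REQUEST events whose date falls in this range
3. Count matching events: 8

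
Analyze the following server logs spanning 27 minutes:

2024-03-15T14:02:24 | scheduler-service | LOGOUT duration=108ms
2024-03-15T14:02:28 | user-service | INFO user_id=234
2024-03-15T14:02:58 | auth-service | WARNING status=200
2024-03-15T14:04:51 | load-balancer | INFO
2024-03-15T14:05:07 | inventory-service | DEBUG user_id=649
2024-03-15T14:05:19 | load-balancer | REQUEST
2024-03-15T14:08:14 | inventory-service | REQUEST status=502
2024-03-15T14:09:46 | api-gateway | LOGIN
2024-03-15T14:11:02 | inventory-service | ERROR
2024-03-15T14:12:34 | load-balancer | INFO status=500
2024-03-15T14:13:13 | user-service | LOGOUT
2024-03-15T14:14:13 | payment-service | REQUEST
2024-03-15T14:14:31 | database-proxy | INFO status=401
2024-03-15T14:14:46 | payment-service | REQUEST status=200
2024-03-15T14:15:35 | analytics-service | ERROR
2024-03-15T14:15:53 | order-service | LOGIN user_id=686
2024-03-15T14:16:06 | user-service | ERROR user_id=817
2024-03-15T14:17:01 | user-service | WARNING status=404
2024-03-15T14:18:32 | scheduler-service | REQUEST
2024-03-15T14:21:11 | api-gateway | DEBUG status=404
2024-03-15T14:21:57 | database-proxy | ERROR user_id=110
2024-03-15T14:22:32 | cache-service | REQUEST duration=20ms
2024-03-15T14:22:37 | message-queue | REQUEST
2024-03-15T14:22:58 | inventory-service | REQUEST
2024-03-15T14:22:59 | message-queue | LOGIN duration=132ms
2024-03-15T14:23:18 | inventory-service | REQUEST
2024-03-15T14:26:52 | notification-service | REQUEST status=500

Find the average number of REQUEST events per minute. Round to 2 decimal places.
0.37

To calculate the rate:

1. Count total REQUEST events: 10
2. Total time period: 27 minutes
3. Rate = 10 / 27 = 0.37 events per minute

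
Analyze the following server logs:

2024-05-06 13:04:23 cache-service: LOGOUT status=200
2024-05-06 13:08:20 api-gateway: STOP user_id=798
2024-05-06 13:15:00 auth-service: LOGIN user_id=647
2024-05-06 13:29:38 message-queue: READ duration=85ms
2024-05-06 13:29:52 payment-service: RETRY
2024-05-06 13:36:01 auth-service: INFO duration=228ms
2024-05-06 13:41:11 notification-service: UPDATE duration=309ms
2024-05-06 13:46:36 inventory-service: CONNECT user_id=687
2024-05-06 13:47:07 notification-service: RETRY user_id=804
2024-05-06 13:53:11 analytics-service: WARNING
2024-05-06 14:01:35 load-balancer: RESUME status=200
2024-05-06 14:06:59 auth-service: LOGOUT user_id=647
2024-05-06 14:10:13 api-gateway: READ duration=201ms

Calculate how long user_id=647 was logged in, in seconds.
3119

To calculate session duration:

1. Find LOGIN event for user_id=647: 2024-05-06 13:15:00
2. Find LOGOUT event for user_id=647: 2024-05-06 14:06:59
3. Session duration: 2024-05-06 14:06:59 - 2024-05-06 13:15:00 = 3119 seconds (51 minutes)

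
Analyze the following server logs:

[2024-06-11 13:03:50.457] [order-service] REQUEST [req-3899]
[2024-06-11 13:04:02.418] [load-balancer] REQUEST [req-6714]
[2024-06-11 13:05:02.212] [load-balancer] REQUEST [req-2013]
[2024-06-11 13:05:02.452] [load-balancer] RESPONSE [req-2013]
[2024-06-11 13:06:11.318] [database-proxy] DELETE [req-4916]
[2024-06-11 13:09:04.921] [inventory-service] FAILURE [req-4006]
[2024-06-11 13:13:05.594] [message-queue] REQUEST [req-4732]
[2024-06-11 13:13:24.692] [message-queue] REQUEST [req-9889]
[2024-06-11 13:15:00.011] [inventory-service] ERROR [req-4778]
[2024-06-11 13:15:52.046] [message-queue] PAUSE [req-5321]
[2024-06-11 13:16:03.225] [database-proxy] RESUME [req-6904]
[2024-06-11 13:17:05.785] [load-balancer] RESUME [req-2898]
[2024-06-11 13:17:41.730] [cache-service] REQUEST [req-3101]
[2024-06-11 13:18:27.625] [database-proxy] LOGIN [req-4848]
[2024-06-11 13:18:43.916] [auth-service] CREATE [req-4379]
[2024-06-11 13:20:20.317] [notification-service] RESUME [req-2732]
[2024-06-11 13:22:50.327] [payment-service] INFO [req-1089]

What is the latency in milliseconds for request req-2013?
240

To calculate latency:

1. Find REQUEST with id req-2013: 2024-06-11 13:05:02.212
2. Find RESPONSE with id req-2013: 2024-06-11 13:05:02.452
3. Latency: 2024-06-11 13:05:02.452 - 2024-06-11 13:05:02.212 = 240ms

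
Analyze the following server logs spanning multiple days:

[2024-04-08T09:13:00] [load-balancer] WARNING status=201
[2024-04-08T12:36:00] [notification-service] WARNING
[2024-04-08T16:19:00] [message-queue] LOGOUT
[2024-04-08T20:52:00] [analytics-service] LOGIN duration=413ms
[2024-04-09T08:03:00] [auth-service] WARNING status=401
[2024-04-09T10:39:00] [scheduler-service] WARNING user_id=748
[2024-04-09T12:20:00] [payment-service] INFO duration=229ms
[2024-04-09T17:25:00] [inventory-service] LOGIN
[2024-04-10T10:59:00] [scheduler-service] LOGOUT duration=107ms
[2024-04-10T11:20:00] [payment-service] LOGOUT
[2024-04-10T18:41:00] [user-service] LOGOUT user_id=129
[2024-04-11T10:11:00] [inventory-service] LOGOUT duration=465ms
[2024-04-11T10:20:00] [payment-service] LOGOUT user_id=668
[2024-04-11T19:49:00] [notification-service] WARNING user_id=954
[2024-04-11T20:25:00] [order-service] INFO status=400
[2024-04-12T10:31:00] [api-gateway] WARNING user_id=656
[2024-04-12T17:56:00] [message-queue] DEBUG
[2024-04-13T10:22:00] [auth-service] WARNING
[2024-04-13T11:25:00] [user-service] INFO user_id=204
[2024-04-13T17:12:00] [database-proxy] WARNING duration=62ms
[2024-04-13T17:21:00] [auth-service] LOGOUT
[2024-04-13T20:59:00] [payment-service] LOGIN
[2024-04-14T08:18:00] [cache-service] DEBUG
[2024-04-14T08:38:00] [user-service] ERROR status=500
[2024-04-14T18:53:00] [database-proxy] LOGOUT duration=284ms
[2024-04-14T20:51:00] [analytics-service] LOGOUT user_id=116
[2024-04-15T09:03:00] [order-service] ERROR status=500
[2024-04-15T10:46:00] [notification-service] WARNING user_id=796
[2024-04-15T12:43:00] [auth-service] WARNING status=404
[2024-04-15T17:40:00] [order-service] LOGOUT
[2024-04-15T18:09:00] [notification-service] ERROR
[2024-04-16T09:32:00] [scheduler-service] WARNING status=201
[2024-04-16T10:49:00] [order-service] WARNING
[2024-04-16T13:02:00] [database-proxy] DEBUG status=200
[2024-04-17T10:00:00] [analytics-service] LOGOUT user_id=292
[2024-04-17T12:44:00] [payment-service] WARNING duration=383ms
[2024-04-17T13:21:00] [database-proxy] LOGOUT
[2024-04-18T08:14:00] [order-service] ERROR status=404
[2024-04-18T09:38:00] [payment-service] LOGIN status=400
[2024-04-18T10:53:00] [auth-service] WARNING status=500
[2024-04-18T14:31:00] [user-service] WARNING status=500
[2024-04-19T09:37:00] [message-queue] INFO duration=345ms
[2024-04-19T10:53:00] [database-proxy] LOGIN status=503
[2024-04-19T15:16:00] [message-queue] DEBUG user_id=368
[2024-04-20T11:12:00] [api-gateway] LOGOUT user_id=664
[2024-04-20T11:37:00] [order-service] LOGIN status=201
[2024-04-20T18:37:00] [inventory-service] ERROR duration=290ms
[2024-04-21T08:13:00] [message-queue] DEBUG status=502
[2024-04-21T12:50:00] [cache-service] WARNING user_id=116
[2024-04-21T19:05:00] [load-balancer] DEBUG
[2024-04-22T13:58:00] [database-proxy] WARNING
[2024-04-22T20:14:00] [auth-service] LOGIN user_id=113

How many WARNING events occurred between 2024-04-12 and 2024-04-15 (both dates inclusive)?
5

To filter by date range:

1. Date range: 2024-04-12 through 2024-04-15, both dates inclusive
2. Filter for WARNING events whose date falls in this range
3. Count matching events: 5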